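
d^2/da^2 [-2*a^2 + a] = -4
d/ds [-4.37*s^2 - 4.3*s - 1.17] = -8.74*s - 4.3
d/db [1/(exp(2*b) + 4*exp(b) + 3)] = 2*(-exp(b) - 2)*exp(b)/(exp(2*b) + 4*exp(b) + 3)^2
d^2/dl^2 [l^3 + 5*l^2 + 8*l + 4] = 6*l + 10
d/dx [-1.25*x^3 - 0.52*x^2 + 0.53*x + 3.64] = -3.75*x^2 - 1.04*x + 0.53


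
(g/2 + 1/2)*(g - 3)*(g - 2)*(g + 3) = g^4/2 - g^3/2 - 11*g^2/2 + 9*g/2 + 9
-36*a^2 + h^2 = (-6*a + h)*(6*a + h)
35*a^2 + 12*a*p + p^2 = (5*a + p)*(7*a + p)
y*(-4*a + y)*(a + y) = -4*a^2*y - 3*a*y^2 + y^3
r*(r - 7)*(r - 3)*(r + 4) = r^4 - 6*r^3 - 19*r^2 + 84*r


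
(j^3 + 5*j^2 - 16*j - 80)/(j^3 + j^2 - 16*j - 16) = (j + 5)/(j + 1)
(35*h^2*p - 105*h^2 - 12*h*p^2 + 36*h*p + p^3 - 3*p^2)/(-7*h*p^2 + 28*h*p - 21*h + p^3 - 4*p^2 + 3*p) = (-5*h + p)/(p - 1)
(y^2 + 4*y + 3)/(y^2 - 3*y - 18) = (y + 1)/(y - 6)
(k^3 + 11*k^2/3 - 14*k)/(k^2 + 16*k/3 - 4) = k*(3*k - 7)/(3*k - 2)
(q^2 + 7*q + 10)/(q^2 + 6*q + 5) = (q + 2)/(q + 1)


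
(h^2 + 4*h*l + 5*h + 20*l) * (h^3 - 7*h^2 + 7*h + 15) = h^5 + 4*h^4*l - 2*h^4 - 8*h^3*l - 28*h^3 - 112*h^2*l + 50*h^2 + 200*h*l + 75*h + 300*l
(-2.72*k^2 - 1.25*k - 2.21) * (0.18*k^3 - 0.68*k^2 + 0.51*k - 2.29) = -0.4896*k^5 + 1.6246*k^4 - 0.935*k^3 + 7.0941*k^2 + 1.7354*k + 5.0609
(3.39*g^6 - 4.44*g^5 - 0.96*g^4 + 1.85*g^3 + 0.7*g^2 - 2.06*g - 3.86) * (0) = 0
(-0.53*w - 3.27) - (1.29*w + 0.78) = -1.82*w - 4.05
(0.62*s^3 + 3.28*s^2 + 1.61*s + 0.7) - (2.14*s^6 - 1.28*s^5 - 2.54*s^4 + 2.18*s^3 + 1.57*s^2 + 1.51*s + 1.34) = -2.14*s^6 + 1.28*s^5 + 2.54*s^4 - 1.56*s^3 + 1.71*s^2 + 0.1*s - 0.64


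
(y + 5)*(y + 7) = y^2 + 12*y + 35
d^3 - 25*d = d*(d - 5)*(d + 5)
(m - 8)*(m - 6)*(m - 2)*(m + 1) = m^4 - 15*m^3 + 60*m^2 - 20*m - 96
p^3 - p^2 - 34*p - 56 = (p - 7)*(p + 2)*(p + 4)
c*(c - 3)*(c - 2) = c^3 - 5*c^2 + 6*c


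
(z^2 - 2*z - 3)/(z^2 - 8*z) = (z^2 - 2*z - 3)/(z*(z - 8))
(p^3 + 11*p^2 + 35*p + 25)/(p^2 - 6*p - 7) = (p^2 + 10*p + 25)/(p - 7)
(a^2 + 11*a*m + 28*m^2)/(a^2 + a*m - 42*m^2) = (a + 4*m)/(a - 6*m)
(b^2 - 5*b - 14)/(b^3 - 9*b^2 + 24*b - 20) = (b^2 - 5*b - 14)/(b^3 - 9*b^2 + 24*b - 20)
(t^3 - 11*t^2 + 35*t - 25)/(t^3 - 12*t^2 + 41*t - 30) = (t - 5)/(t - 6)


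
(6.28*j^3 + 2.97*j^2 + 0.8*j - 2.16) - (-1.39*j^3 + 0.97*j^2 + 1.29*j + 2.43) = 7.67*j^3 + 2.0*j^2 - 0.49*j - 4.59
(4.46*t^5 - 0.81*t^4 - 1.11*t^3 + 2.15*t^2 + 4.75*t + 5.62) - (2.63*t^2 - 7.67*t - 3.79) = 4.46*t^5 - 0.81*t^4 - 1.11*t^3 - 0.48*t^2 + 12.42*t + 9.41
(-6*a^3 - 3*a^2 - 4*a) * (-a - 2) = 6*a^4 + 15*a^3 + 10*a^2 + 8*a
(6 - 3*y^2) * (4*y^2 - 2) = -12*y^4 + 30*y^2 - 12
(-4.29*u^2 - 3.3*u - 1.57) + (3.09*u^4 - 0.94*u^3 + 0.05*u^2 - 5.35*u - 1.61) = 3.09*u^4 - 0.94*u^3 - 4.24*u^2 - 8.65*u - 3.18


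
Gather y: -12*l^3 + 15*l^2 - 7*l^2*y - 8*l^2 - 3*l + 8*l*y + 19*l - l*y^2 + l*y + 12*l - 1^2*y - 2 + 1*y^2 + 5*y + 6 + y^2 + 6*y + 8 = -12*l^3 + 7*l^2 + 28*l + y^2*(2 - l) + y*(-7*l^2 + 9*l + 10) + 12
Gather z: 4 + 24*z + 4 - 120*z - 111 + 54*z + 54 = -42*z - 49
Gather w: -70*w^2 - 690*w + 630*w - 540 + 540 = -70*w^2 - 60*w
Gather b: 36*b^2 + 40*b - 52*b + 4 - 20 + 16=36*b^2 - 12*b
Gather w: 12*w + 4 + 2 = 12*w + 6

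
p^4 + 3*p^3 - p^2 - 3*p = p*(p - 1)*(p + 1)*(p + 3)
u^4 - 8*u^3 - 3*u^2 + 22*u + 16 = (u - 8)*(u - 2)*(u + 1)^2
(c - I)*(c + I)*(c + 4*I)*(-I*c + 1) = -I*c^4 + 5*c^3 + 3*I*c^2 + 5*c + 4*I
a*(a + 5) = a^2 + 5*a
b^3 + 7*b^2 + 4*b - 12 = (b - 1)*(b + 2)*(b + 6)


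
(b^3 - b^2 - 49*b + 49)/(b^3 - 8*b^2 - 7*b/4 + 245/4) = 4*(b^2 + 6*b - 7)/(4*b^2 - 4*b - 35)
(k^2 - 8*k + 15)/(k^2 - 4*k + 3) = (k - 5)/(k - 1)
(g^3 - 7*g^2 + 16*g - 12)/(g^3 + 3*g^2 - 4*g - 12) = (g^2 - 5*g + 6)/(g^2 + 5*g + 6)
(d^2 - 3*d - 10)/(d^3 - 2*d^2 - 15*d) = (d + 2)/(d*(d + 3))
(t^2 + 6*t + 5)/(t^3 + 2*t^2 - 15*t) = (t + 1)/(t*(t - 3))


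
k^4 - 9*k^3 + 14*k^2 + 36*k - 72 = (k - 6)*(k - 3)*(k - 2)*(k + 2)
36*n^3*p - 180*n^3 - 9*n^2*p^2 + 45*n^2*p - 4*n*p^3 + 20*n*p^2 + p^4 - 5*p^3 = (-4*n + p)*(-3*n + p)*(3*n + p)*(p - 5)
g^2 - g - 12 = (g - 4)*(g + 3)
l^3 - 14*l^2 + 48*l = l*(l - 8)*(l - 6)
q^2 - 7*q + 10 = (q - 5)*(q - 2)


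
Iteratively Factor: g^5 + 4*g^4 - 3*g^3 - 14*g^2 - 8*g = (g - 2)*(g^4 + 6*g^3 + 9*g^2 + 4*g) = (g - 2)*(g + 1)*(g^3 + 5*g^2 + 4*g) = (g - 2)*(g + 1)^2*(g^2 + 4*g) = (g - 2)*(g + 1)^2*(g + 4)*(g)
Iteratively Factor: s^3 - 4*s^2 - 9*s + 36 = (s - 4)*(s^2 - 9) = (s - 4)*(s - 3)*(s + 3)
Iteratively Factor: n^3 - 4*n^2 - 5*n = (n + 1)*(n^2 - 5*n) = (n - 5)*(n + 1)*(n)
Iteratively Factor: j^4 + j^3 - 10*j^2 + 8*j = (j)*(j^3 + j^2 - 10*j + 8) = j*(j - 2)*(j^2 + 3*j - 4) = j*(j - 2)*(j - 1)*(j + 4)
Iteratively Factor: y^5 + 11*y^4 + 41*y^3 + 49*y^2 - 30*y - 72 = (y + 2)*(y^4 + 9*y^3 + 23*y^2 + 3*y - 36) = (y + 2)*(y + 4)*(y^3 + 5*y^2 + 3*y - 9) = (y + 2)*(y + 3)*(y + 4)*(y^2 + 2*y - 3) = (y - 1)*(y + 2)*(y + 3)*(y + 4)*(y + 3)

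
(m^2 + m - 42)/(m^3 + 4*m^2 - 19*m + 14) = (m - 6)/(m^2 - 3*m + 2)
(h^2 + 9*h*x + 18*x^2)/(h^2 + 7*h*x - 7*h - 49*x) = (h^2 + 9*h*x + 18*x^2)/(h^2 + 7*h*x - 7*h - 49*x)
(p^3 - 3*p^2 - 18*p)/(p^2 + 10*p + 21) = p*(p - 6)/(p + 7)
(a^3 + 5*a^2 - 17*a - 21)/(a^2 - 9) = (a^2 + 8*a + 7)/(a + 3)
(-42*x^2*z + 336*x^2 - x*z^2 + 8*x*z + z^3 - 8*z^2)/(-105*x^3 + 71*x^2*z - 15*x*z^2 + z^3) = (6*x*z - 48*x + z^2 - 8*z)/(15*x^2 - 8*x*z + z^2)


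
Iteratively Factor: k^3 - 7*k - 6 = (k - 3)*(k^2 + 3*k + 2) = (k - 3)*(k + 2)*(k + 1)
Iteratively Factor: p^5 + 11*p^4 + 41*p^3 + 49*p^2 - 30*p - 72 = (p + 3)*(p^4 + 8*p^3 + 17*p^2 - 2*p - 24) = (p + 3)^2*(p^3 + 5*p^2 + 2*p - 8) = (p - 1)*(p + 3)^2*(p^2 + 6*p + 8) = (p - 1)*(p + 2)*(p + 3)^2*(p + 4)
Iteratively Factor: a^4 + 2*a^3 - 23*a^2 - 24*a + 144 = (a + 4)*(a^3 - 2*a^2 - 15*a + 36) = (a - 3)*(a + 4)*(a^2 + a - 12) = (a - 3)*(a + 4)^2*(a - 3)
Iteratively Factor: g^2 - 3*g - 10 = (g - 5)*(g + 2)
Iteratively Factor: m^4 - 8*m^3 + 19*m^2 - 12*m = (m - 1)*(m^3 - 7*m^2 + 12*m) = m*(m - 1)*(m^2 - 7*m + 12) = m*(m - 3)*(m - 1)*(m - 4)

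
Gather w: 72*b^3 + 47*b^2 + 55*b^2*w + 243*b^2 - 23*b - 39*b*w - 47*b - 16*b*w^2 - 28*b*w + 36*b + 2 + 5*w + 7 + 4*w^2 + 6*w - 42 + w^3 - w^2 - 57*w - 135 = 72*b^3 + 290*b^2 - 34*b + w^3 + w^2*(3 - 16*b) + w*(55*b^2 - 67*b - 46) - 168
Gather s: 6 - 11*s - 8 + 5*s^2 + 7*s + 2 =5*s^2 - 4*s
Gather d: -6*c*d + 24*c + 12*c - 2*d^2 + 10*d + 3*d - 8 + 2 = 36*c - 2*d^2 + d*(13 - 6*c) - 6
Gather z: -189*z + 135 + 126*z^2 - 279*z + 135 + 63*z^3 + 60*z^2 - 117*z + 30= 63*z^3 + 186*z^2 - 585*z + 300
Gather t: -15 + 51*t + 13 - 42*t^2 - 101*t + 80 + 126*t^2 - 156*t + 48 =84*t^2 - 206*t + 126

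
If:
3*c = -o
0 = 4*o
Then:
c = 0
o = 0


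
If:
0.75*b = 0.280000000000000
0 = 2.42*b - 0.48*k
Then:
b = 0.37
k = 1.88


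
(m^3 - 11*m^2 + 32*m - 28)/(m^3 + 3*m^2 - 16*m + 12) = (m^2 - 9*m + 14)/(m^2 + 5*m - 6)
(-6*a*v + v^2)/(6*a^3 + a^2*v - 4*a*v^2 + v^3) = v*(-6*a + v)/(6*a^3 + a^2*v - 4*a*v^2 + v^3)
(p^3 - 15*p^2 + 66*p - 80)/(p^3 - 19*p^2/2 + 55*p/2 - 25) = 2*(p - 8)/(2*p - 5)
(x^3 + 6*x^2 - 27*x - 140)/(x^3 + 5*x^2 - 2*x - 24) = (x^2 + 2*x - 35)/(x^2 + x - 6)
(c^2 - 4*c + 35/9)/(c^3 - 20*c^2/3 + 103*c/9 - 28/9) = (3*c - 5)/(3*c^2 - 13*c + 4)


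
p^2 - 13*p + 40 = (p - 8)*(p - 5)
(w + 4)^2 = w^2 + 8*w + 16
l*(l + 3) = l^2 + 3*l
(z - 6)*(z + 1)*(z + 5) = z^3 - 31*z - 30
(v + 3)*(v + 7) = v^2 + 10*v + 21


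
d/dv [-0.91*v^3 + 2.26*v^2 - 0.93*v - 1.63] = -2.73*v^2 + 4.52*v - 0.93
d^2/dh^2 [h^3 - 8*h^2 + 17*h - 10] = 6*h - 16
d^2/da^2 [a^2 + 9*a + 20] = 2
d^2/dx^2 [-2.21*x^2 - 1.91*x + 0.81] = -4.42000000000000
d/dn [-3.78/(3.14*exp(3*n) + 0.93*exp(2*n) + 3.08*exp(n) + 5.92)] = (35.6076*exp(2*n) + 7.0308*exp(n) + 11.6424)*exp(n)/(3.14*exp(3*n) + 0.93*exp(2*n) + 3.08*exp(n) + 5.92)^2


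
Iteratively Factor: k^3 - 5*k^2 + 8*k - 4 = (k - 2)*(k^2 - 3*k + 2) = (k - 2)*(k - 1)*(k - 2)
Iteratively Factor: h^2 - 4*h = (h)*(h - 4)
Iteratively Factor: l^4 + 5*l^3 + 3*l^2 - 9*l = (l)*(l^3 + 5*l^2 + 3*l - 9) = l*(l - 1)*(l^2 + 6*l + 9) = l*(l - 1)*(l + 3)*(l + 3)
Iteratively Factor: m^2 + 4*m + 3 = (m + 1)*(m + 3)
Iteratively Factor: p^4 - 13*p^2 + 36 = (p + 3)*(p^3 - 3*p^2 - 4*p + 12) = (p - 3)*(p + 3)*(p^2 - 4) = (p - 3)*(p + 2)*(p + 3)*(p - 2)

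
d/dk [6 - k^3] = -3*k^2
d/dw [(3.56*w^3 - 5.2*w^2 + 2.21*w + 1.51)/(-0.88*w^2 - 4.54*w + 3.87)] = (-3.1328*w^4 - 32.3248*w^3 + 66.8844*w^2 - 37.5904*w + 15.4081)/(0.7744*w^4 + 7.9904*w^3 + 13.8004*w^2 - 35.1396*w + 14.9769)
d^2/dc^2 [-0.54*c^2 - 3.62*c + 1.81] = -1.08000000000000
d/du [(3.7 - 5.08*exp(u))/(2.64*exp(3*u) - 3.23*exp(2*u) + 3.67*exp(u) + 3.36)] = (26.8224*exp(3*u) - 45.7124*exp(2*u) + 23.902*exp(u) - 30.6478)*exp(u)/(6.9696*exp(6*u) - 17.0544*exp(5*u) + 29.8105*exp(4*u) - 5.9674*exp(3*u) - 8.2367*exp(2*u) + 24.6624*exp(u) + 11.2896)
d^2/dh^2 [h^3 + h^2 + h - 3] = 6*h + 2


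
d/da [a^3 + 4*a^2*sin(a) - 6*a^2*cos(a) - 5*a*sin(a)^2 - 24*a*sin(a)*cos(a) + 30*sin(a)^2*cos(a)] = 6*a^2*sin(a) + 4*a^2*cos(a) + 3*a^2 + 8*a*sin(a) - 5*a*sin(2*a) - 12*a*cos(a) - 24*a*cos(2*a) - 15*sin(a)/2 - 12*sin(2*a) + 45*sin(3*a)/2 + 5*cos(2*a)/2 - 5/2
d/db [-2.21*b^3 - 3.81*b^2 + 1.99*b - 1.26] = -6.63*b^2 - 7.62*b + 1.99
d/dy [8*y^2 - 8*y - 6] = 16*y - 8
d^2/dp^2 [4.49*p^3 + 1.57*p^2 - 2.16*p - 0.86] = 26.94*p + 3.14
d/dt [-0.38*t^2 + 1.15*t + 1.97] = 1.15 - 0.76*t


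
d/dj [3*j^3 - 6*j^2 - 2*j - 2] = 9*j^2 - 12*j - 2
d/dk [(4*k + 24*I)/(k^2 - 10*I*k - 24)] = 4*(k^2 - 10*I*k - 2*(k - 5*I)*(k + 6*I) - 24)/(-k^2 + 10*I*k + 24)^2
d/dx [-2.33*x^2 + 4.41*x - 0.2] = 4.41 - 4.66*x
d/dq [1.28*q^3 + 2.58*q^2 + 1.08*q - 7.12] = 3.84*q^2 + 5.16*q + 1.08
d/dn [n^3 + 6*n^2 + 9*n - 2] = 3*n^2 + 12*n + 9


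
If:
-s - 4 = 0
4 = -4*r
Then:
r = -1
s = -4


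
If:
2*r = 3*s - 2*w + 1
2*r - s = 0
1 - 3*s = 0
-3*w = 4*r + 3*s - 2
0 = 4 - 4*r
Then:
No Solution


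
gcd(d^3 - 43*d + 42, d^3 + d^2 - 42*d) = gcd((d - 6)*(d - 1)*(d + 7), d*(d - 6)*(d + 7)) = d^2 + d - 42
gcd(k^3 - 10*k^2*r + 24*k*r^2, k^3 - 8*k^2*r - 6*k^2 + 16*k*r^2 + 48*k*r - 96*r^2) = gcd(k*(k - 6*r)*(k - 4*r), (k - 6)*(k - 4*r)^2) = -k + 4*r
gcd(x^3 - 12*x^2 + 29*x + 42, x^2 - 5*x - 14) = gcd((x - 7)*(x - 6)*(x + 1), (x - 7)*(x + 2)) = x - 7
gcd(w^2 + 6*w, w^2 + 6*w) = w^2 + 6*w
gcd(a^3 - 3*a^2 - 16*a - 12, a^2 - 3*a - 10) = a + 2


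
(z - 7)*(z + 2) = z^2 - 5*z - 14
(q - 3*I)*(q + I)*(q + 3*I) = q^3 + I*q^2 + 9*q + 9*I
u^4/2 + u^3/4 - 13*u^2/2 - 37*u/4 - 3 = (u/2 + 1/2)*(u - 4)*(u + 1/2)*(u + 3)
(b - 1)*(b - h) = b^2 - b*h - b + h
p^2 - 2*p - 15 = (p - 5)*(p + 3)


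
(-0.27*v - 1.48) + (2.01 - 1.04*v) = 0.53 - 1.31*v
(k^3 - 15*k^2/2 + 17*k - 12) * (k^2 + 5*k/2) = k^5 - 5*k^4 - 7*k^3/4 + 61*k^2/2 - 30*k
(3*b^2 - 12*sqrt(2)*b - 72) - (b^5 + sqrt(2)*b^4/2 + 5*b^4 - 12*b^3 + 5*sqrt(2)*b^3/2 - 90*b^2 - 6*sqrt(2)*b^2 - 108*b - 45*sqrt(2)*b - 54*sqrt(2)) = -b^5 - 5*b^4 - sqrt(2)*b^4/2 - 5*sqrt(2)*b^3/2 + 12*b^3 + 6*sqrt(2)*b^2 + 93*b^2 + 33*sqrt(2)*b + 108*b - 72 + 54*sqrt(2)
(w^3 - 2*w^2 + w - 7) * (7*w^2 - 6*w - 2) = 7*w^5 - 20*w^4 + 17*w^3 - 51*w^2 + 40*w + 14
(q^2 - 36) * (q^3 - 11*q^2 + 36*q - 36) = q^5 - 11*q^4 + 360*q^2 - 1296*q + 1296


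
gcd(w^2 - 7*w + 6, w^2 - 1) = w - 1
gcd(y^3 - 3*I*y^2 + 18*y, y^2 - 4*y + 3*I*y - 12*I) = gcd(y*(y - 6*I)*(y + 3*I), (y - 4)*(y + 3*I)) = y + 3*I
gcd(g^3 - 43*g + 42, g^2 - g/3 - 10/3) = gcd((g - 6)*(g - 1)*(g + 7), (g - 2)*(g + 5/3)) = 1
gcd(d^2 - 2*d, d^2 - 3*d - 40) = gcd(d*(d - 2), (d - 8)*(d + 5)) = 1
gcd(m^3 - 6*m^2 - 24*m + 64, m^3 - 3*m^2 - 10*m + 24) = m - 2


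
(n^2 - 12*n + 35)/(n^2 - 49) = (n - 5)/(n + 7)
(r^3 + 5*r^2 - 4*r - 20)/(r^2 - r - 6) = (r^2 + 3*r - 10)/(r - 3)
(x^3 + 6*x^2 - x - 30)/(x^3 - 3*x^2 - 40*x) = (x^2 + x - 6)/(x*(x - 8))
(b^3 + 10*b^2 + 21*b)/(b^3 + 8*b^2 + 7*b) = (b + 3)/(b + 1)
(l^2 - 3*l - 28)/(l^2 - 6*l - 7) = (l + 4)/(l + 1)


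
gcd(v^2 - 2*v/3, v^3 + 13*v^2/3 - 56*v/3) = v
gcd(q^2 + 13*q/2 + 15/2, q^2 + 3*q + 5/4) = 1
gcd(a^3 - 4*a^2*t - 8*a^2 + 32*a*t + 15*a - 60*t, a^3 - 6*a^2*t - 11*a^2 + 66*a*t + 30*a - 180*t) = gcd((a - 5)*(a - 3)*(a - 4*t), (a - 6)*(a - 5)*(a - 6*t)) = a - 5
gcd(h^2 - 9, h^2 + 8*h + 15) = h + 3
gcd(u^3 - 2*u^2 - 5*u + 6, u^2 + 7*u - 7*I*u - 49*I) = 1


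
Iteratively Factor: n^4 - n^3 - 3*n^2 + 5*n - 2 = (n - 1)*(n^3 - 3*n + 2) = (n - 1)*(n + 2)*(n^2 - 2*n + 1) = (n - 1)^2*(n + 2)*(n - 1)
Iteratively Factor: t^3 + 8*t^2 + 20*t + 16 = (t + 2)*(t^2 + 6*t + 8) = (t + 2)^2*(t + 4)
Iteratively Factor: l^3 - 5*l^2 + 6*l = (l - 2)*(l^2 - 3*l) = l*(l - 2)*(l - 3)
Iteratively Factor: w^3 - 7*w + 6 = (w + 3)*(w^2 - 3*w + 2) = (w - 1)*(w + 3)*(w - 2)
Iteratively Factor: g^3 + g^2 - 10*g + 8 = (g - 2)*(g^2 + 3*g - 4) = (g - 2)*(g + 4)*(g - 1)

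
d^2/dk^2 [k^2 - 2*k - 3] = 2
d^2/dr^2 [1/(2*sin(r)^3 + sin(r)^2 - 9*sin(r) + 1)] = (-36*sin(r)^6 - 22*sin(r)^5 + 80*sin(r)^4 + 77*sin(r)^3 - 179*sin(r)^2 - 75*sin(r) + 160)/(2*sin(r)^3 + sin(r)^2 - 9*sin(r) + 1)^3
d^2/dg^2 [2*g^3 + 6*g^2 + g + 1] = 12*g + 12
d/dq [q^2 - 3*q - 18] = 2*q - 3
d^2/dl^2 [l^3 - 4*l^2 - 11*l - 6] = 6*l - 8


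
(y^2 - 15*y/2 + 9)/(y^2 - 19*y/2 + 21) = (2*y - 3)/(2*y - 7)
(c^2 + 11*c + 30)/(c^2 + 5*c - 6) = (c + 5)/(c - 1)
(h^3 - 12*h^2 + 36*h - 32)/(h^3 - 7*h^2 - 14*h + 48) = (h - 2)/(h + 3)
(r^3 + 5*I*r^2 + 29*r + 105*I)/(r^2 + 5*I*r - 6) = (r^2 + 2*I*r + 35)/(r + 2*I)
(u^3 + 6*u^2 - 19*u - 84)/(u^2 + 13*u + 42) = (u^2 - u - 12)/(u + 6)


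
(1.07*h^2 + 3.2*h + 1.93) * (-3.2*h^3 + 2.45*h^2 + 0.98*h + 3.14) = -3.424*h^5 - 7.6185*h^4 + 2.7126*h^3 + 11.2243*h^2 + 11.9394*h + 6.0602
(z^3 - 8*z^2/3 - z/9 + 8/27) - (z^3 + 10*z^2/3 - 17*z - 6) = -6*z^2 + 152*z/9 + 170/27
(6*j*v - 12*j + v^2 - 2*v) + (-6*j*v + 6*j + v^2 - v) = -6*j + 2*v^2 - 3*v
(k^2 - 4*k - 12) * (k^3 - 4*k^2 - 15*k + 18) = k^5 - 8*k^4 - 11*k^3 + 126*k^2 + 108*k - 216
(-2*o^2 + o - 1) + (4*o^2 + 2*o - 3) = 2*o^2 + 3*o - 4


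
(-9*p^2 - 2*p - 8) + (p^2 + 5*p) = -8*p^2 + 3*p - 8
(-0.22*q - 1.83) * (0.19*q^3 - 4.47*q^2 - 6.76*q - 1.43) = -0.0418*q^4 + 0.6357*q^3 + 9.6673*q^2 + 12.6854*q + 2.6169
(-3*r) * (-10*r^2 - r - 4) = 30*r^3 + 3*r^2 + 12*r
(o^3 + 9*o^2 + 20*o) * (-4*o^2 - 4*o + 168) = -4*o^5 - 40*o^4 + 52*o^3 + 1432*o^2 + 3360*o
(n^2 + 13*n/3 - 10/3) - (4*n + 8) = n^2 + n/3 - 34/3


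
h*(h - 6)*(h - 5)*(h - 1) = h^4 - 12*h^3 + 41*h^2 - 30*h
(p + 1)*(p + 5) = p^2 + 6*p + 5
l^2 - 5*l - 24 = (l - 8)*(l + 3)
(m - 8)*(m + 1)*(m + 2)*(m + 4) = m^4 - m^3 - 42*m^2 - 104*m - 64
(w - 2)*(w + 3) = w^2 + w - 6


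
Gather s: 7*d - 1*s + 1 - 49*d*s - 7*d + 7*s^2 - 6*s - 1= 7*s^2 + s*(-49*d - 7)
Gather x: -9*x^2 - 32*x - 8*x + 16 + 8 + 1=-9*x^2 - 40*x + 25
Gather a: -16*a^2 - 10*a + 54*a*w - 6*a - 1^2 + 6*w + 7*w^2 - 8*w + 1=-16*a^2 + a*(54*w - 16) + 7*w^2 - 2*w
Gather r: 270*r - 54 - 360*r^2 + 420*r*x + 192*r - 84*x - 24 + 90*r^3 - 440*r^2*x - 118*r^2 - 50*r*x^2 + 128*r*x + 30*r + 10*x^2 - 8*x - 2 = 90*r^3 + r^2*(-440*x - 478) + r*(-50*x^2 + 548*x + 492) + 10*x^2 - 92*x - 80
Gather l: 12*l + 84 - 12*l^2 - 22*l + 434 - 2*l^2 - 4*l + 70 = -14*l^2 - 14*l + 588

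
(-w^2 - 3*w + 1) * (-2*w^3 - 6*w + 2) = 2*w^5 + 6*w^4 + 4*w^3 + 16*w^2 - 12*w + 2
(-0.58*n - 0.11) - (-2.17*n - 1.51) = 1.59*n + 1.4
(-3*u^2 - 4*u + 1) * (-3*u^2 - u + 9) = 9*u^4 + 15*u^3 - 26*u^2 - 37*u + 9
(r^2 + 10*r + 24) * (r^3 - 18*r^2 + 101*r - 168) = r^5 - 8*r^4 - 55*r^3 + 410*r^2 + 744*r - 4032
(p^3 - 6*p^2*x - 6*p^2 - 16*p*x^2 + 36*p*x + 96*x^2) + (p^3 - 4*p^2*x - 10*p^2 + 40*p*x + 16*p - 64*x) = 2*p^3 - 10*p^2*x - 16*p^2 - 16*p*x^2 + 76*p*x + 16*p + 96*x^2 - 64*x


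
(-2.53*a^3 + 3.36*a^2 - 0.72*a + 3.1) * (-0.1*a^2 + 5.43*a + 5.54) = 0.253*a^5 - 14.0739*a^4 + 4.3006*a^3 + 14.3948*a^2 + 12.8442*a + 17.174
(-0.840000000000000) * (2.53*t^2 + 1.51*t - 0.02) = -2.1252*t^2 - 1.2684*t + 0.0168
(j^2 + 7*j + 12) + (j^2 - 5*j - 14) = 2*j^2 + 2*j - 2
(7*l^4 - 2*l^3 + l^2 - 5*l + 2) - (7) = 7*l^4 - 2*l^3 + l^2 - 5*l - 5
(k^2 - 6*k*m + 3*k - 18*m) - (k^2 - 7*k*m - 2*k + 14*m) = k*m + 5*k - 32*m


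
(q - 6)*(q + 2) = q^2 - 4*q - 12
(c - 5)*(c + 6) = c^2 + c - 30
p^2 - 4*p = p*(p - 4)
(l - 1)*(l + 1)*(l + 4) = l^3 + 4*l^2 - l - 4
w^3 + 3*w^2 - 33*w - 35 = (w - 5)*(w + 1)*(w + 7)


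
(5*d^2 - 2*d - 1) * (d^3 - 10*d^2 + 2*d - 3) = 5*d^5 - 52*d^4 + 29*d^3 - 9*d^2 + 4*d + 3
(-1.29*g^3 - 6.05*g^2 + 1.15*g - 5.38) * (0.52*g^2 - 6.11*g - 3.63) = -0.6708*g^5 + 4.7359*g^4 + 42.2462*g^3 + 12.1374*g^2 + 28.6973*g + 19.5294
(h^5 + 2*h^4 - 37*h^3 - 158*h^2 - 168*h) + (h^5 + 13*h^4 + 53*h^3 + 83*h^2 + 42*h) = 2*h^5 + 15*h^4 + 16*h^3 - 75*h^2 - 126*h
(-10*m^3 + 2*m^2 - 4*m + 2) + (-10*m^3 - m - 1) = -20*m^3 + 2*m^2 - 5*m + 1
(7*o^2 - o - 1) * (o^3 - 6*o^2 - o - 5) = 7*o^5 - 43*o^4 - 2*o^3 - 28*o^2 + 6*o + 5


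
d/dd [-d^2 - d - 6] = -2*d - 1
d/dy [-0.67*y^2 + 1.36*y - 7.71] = 1.36 - 1.34*y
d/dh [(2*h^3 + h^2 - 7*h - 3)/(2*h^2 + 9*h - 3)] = (4*h^4 + 36*h^3 + 5*h^2 + 6*h + 48)/(4*h^4 + 36*h^3 + 69*h^2 - 54*h + 9)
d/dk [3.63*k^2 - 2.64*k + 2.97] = 7.26*k - 2.64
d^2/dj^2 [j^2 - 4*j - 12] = 2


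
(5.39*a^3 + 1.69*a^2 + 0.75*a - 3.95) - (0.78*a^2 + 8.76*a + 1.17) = 5.39*a^3 + 0.91*a^2 - 8.01*a - 5.12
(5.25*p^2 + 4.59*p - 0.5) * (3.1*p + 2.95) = 16.275*p^3 + 29.7165*p^2 + 11.9905*p - 1.475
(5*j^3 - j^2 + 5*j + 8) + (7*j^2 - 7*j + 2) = 5*j^3 + 6*j^2 - 2*j + 10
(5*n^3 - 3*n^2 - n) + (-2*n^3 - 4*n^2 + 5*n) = 3*n^3 - 7*n^2 + 4*n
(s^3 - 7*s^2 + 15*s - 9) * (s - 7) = s^4 - 14*s^3 + 64*s^2 - 114*s + 63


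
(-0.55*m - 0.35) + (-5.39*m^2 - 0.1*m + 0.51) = -5.39*m^2 - 0.65*m + 0.16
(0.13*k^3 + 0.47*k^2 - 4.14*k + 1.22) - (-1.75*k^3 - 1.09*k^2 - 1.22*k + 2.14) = 1.88*k^3 + 1.56*k^2 - 2.92*k - 0.92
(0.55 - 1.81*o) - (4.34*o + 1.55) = -6.15*o - 1.0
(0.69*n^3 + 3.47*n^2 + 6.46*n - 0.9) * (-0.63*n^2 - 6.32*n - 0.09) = -0.4347*n^5 - 6.5469*n^4 - 26.0623*n^3 - 40.5725*n^2 + 5.1066*n + 0.081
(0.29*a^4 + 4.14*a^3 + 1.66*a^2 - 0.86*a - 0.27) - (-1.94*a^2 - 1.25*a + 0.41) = 0.29*a^4 + 4.14*a^3 + 3.6*a^2 + 0.39*a - 0.68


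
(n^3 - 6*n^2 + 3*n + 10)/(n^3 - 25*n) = (n^2 - n - 2)/(n*(n + 5))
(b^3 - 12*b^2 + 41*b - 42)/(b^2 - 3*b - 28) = (b^2 - 5*b + 6)/(b + 4)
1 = 1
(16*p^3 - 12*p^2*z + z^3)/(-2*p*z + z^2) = -8*p^2/z + 2*p + z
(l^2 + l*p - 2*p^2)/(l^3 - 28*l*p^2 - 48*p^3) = (-l + p)/(-l^2 + 2*l*p + 24*p^2)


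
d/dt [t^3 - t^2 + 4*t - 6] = 3*t^2 - 2*t + 4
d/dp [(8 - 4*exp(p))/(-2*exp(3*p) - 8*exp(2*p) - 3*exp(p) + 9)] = 4*(-(exp(p) - 2)*(6*exp(2*p) + 16*exp(p) + 3) + 2*exp(3*p) + 8*exp(2*p) + 3*exp(p) - 9)*exp(p)/(2*exp(3*p) + 8*exp(2*p) + 3*exp(p) - 9)^2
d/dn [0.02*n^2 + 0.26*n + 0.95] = 0.04*n + 0.26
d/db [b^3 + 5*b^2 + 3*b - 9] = 3*b^2 + 10*b + 3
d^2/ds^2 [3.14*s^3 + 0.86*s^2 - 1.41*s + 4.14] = 18.84*s + 1.72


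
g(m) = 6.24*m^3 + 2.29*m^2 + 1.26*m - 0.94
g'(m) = 18.72*m^2 + 4.58*m + 1.26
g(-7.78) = -2810.62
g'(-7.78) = 1098.72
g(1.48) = 26.17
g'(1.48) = 49.04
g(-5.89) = -1203.98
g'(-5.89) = 623.72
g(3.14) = 218.78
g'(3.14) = 200.21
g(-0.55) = -1.98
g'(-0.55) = 4.40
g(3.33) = 259.07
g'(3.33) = 224.10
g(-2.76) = -118.17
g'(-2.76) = 131.22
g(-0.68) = -2.70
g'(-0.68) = 6.80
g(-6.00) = -1273.90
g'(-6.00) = 647.70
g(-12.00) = -10469.02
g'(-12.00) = 2641.98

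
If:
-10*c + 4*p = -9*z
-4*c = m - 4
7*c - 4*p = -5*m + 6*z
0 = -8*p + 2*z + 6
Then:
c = 191/200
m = 9/50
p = 731/800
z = 131/200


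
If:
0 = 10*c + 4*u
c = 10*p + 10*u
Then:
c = -2*u/5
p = -26*u/25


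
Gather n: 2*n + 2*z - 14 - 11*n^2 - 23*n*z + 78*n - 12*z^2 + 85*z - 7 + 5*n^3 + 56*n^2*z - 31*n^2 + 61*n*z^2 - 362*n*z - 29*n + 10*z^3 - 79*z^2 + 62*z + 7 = 5*n^3 + n^2*(56*z - 42) + n*(61*z^2 - 385*z + 51) + 10*z^3 - 91*z^2 + 149*z - 14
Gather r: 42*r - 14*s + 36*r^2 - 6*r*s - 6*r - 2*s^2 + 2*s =36*r^2 + r*(36 - 6*s) - 2*s^2 - 12*s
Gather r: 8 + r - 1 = r + 7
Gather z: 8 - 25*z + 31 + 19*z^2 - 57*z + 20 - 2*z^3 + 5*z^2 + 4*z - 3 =-2*z^3 + 24*z^2 - 78*z + 56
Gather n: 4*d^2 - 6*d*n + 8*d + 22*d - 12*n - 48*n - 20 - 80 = 4*d^2 + 30*d + n*(-6*d - 60) - 100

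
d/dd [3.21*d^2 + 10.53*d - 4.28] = 6.42*d + 10.53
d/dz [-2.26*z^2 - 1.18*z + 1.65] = -4.52*z - 1.18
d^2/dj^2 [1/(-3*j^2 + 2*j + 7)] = 2*(-9*j^2 + 6*j + 4*(3*j - 1)^2 + 21)/(-3*j^2 + 2*j + 7)^3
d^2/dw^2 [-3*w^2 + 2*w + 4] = -6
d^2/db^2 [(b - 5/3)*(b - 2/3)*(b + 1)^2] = 12*b^2 - 2*b - 46/9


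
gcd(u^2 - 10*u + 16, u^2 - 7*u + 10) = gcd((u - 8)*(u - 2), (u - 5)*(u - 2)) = u - 2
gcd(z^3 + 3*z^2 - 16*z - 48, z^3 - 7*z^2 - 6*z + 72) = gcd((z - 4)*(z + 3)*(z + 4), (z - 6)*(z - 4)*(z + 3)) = z^2 - z - 12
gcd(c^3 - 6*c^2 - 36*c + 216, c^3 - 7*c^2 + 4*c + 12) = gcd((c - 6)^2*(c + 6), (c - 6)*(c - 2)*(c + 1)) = c - 6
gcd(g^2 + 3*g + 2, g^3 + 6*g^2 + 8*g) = g + 2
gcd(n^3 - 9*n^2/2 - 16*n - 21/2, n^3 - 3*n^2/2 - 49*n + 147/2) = n - 7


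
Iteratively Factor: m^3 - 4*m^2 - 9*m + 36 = (m - 3)*(m^2 - m - 12) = (m - 4)*(m - 3)*(m + 3)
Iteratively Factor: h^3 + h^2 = (h + 1)*(h^2) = h*(h + 1)*(h)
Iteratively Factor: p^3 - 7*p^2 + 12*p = (p)*(p^2 - 7*p + 12) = p*(p - 4)*(p - 3)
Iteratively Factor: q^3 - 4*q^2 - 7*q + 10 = (q + 2)*(q^2 - 6*q + 5) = (q - 5)*(q + 2)*(q - 1)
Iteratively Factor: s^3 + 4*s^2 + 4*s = (s + 2)*(s^2 + 2*s) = (s + 2)^2*(s)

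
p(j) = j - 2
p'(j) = 1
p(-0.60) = -2.60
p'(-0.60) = 1.00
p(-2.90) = -4.90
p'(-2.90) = 1.00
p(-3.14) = -5.14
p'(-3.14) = 1.00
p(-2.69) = -4.69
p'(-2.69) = 1.00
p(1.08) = -0.92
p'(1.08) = 1.00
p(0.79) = -1.21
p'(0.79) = 1.00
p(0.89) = -1.11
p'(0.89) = 1.00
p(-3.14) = -5.14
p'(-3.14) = 1.00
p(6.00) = 4.00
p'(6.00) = 1.00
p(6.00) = 4.00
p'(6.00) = 1.00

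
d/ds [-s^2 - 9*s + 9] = -2*s - 9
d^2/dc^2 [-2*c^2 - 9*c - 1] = -4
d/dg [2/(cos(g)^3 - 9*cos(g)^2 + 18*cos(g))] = 6*(sin(g) + 6*sin(g)/cos(g)^2 - 6*tan(g))/((cos(g) - 6)^2*(cos(g) - 3)^2)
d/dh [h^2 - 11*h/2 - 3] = 2*h - 11/2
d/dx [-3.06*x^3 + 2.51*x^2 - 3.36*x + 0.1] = -9.18*x^2 + 5.02*x - 3.36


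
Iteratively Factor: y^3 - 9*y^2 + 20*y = (y - 4)*(y^2 - 5*y) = y*(y - 4)*(y - 5)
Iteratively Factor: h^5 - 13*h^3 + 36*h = (h + 2)*(h^4 - 2*h^3 - 9*h^2 + 18*h) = (h - 3)*(h + 2)*(h^3 + h^2 - 6*h) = (h - 3)*(h + 2)*(h + 3)*(h^2 - 2*h) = (h - 3)*(h - 2)*(h + 2)*(h + 3)*(h)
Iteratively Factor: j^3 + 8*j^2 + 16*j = (j)*(j^2 + 8*j + 16) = j*(j + 4)*(j + 4)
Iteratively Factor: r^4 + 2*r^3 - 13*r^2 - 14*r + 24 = (r - 1)*(r^3 + 3*r^2 - 10*r - 24) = (r - 1)*(r + 4)*(r^2 - r - 6) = (r - 3)*(r - 1)*(r + 4)*(r + 2)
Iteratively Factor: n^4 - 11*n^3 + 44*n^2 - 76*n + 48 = (n - 4)*(n^3 - 7*n^2 + 16*n - 12) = (n - 4)*(n - 2)*(n^2 - 5*n + 6) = (n - 4)*(n - 2)^2*(n - 3)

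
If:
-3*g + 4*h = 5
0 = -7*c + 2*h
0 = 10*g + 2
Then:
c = 11/35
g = -1/5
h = 11/10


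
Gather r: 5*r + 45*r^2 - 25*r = 45*r^2 - 20*r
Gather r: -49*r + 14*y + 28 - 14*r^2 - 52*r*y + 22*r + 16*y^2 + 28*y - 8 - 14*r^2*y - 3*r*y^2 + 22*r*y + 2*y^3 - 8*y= r^2*(-14*y - 14) + r*(-3*y^2 - 30*y - 27) + 2*y^3 + 16*y^2 + 34*y + 20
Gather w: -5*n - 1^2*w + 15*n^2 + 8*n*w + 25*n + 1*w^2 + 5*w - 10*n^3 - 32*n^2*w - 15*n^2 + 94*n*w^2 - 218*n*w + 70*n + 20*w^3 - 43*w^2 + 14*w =-10*n^3 + 90*n + 20*w^3 + w^2*(94*n - 42) + w*(-32*n^2 - 210*n + 18)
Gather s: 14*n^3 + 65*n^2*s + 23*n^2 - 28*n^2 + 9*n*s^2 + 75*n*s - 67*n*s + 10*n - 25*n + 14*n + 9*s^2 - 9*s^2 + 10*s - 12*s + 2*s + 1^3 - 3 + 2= 14*n^3 - 5*n^2 + 9*n*s^2 - n + s*(65*n^2 + 8*n)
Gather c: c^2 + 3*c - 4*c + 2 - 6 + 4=c^2 - c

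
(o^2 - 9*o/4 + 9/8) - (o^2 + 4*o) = 9/8 - 25*o/4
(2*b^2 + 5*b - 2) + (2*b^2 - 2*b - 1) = 4*b^2 + 3*b - 3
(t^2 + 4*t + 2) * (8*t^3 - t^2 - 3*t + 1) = 8*t^5 + 31*t^4 + 9*t^3 - 13*t^2 - 2*t + 2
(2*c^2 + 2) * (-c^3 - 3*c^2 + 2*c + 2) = -2*c^5 - 6*c^4 + 2*c^3 - 2*c^2 + 4*c + 4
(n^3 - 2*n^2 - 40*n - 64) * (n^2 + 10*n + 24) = n^5 + 8*n^4 - 36*n^3 - 512*n^2 - 1600*n - 1536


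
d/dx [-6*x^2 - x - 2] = -12*x - 1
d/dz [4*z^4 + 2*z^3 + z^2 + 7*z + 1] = 16*z^3 + 6*z^2 + 2*z + 7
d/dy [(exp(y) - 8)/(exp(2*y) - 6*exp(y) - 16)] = -exp(y)/(exp(2*y) + 4*exp(y) + 4)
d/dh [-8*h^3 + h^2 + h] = -24*h^2 + 2*h + 1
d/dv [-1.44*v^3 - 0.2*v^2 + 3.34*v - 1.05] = -4.32*v^2 - 0.4*v + 3.34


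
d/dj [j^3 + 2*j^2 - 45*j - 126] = 3*j^2 + 4*j - 45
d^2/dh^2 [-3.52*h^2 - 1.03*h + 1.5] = -7.04000000000000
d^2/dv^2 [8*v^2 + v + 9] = 16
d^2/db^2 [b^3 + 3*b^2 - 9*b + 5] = 6*b + 6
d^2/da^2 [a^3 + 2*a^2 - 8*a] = 6*a + 4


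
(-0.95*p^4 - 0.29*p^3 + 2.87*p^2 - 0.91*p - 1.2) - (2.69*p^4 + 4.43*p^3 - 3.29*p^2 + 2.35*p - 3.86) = -3.64*p^4 - 4.72*p^3 + 6.16*p^2 - 3.26*p + 2.66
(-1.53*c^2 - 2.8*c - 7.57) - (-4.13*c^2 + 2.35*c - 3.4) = 2.6*c^2 - 5.15*c - 4.17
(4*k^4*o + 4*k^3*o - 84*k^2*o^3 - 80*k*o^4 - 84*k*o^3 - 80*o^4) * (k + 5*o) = 4*k^5*o + 20*k^4*o^2 + 4*k^4*o - 84*k^3*o^3 + 20*k^3*o^2 - 500*k^2*o^4 - 84*k^2*o^3 - 400*k*o^5 - 500*k*o^4 - 400*o^5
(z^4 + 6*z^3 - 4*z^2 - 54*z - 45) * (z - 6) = z^5 - 40*z^3 - 30*z^2 + 279*z + 270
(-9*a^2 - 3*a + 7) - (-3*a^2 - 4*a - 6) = -6*a^2 + a + 13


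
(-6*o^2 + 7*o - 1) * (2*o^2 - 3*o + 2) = -12*o^4 + 32*o^3 - 35*o^2 + 17*o - 2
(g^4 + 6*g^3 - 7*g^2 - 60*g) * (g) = g^5 + 6*g^4 - 7*g^3 - 60*g^2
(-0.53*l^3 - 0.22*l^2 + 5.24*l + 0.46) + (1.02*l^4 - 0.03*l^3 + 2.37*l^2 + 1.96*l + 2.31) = 1.02*l^4 - 0.56*l^3 + 2.15*l^2 + 7.2*l + 2.77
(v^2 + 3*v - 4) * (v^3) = v^5 + 3*v^4 - 4*v^3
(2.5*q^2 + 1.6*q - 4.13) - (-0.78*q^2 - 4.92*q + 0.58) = 3.28*q^2 + 6.52*q - 4.71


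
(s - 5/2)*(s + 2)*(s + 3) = s^3 + 5*s^2/2 - 13*s/2 - 15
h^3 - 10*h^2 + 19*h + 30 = (h - 6)*(h - 5)*(h + 1)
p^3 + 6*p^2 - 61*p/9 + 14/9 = (p - 2/3)*(p - 1/3)*(p + 7)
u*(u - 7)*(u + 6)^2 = u^4 + 5*u^3 - 48*u^2 - 252*u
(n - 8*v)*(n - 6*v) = n^2 - 14*n*v + 48*v^2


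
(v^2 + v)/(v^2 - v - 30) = v*(v + 1)/(v^2 - v - 30)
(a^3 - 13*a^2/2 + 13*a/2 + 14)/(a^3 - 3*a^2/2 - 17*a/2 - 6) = (2*a - 7)/(2*a + 3)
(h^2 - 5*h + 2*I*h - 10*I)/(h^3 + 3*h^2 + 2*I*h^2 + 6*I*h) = (h - 5)/(h*(h + 3))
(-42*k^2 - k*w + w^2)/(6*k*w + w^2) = (-7*k + w)/w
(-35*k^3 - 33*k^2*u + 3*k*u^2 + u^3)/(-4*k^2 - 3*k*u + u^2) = (-35*k^2 + 2*k*u + u^2)/(-4*k + u)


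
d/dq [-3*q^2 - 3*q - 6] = -6*q - 3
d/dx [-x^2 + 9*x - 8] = 9 - 2*x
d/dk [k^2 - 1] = 2*k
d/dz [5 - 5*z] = -5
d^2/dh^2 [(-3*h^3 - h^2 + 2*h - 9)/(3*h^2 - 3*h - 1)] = 2*(-27*h^3 - 279*h^2 + 252*h - 115)/(27*h^6 - 81*h^5 + 54*h^4 + 27*h^3 - 18*h^2 - 9*h - 1)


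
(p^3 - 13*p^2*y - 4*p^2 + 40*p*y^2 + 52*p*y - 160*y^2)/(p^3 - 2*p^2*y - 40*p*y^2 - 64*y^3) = (p^2 - 5*p*y - 4*p + 20*y)/(p^2 + 6*p*y + 8*y^2)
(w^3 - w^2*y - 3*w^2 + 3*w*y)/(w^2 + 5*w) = (w^2 - w*y - 3*w + 3*y)/(w + 5)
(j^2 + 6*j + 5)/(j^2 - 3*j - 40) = (j + 1)/(j - 8)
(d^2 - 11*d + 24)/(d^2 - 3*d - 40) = (d - 3)/(d + 5)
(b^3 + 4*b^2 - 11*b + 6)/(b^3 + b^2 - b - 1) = (b^2 + 5*b - 6)/(b^2 + 2*b + 1)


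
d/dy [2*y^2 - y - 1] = 4*y - 1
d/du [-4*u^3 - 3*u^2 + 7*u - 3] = -12*u^2 - 6*u + 7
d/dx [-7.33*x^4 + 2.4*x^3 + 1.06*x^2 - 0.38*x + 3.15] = -29.32*x^3 + 7.2*x^2 + 2.12*x - 0.38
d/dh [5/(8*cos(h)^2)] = 5*sin(h)/(4*cos(h)^3)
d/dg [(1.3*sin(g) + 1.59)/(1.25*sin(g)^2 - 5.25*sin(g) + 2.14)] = (-1.625*sin(g)^2 - 3.975*sin(g) + 11.1295)*cos(g)/(1.5625*sin(g)^4 - 13.125*sin(g)^3 + 32.9125*sin(g)^2 - 22.47*sin(g) + 4.5796)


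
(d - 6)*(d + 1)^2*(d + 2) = d^4 - 2*d^3 - 19*d^2 - 28*d - 12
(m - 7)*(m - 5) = m^2 - 12*m + 35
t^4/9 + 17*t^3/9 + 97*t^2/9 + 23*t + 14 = (t/3 + 1/3)*(t/3 + 1)*(t + 6)*(t + 7)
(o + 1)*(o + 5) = o^2 + 6*o + 5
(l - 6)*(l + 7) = l^2 + l - 42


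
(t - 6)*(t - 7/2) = t^2 - 19*t/2 + 21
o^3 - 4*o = o*(o - 2)*(o + 2)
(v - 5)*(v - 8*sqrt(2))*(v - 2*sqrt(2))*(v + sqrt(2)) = v^4 - 9*sqrt(2)*v^3 - 5*v^3 + 12*v^2 + 45*sqrt(2)*v^2 - 60*v + 32*sqrt(2)*v - 160*sqrt(2)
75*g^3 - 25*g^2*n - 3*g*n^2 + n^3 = (-5*g + n)*(-3*g + n)*(5*g + n)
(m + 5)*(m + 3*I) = m^2 + 5*m + 3*I*m + 15*I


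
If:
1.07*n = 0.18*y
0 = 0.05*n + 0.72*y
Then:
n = 0.00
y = 0.00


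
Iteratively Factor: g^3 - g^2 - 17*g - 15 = (g + 3)*(g^2 - 4*g - 5) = (g - 5)*(g + 3)*(g + 1)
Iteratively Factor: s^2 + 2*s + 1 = (s + 1)*(s + 1)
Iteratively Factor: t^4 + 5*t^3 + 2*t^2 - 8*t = (t - 1)*(t^3 + 6*t^2 + 8*t) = t*(t - 1)*(t^2 + 6*t + 8) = t*(t - 1)*(t + 4)*(t + 2)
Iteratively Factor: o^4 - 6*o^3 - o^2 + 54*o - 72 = (o - 3)*(o^3 - 3*o^2 - 10*o + 24) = (o - 3)*(o - 2)*(o^2 - o - 12) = (o - 4)*(o - 3)*(o - 2)*(o + 3)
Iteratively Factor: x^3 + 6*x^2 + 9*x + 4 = (x + 1)*(x^2 + 5*x + 4) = (x + 1)^2*(x + 4)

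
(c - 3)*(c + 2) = c^2 - c - 6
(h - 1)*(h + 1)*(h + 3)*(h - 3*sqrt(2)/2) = h^4 - 3*sqrt(2)*h^3/2 + 3*h^3 - 9*sqrt(2)*h^2/2 - h^2 - 3*h + 3*sqrt(2)*h/2 + 9*sqrt(2)/2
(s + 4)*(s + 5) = s^2 + 9*s + 20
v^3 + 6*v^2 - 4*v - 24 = (v - 2)*(v + 2)*(v + 6)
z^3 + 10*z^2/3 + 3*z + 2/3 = (z + 1/3)*(z + 1)*(z + 2)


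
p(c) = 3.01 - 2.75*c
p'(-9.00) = -2.75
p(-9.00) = 27.76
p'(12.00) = -2.75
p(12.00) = -29.99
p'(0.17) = -2.75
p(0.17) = 2.54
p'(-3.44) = -2.75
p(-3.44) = 12.47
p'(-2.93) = -2.75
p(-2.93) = 11.07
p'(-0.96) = -2.75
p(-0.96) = 5.65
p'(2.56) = -2.75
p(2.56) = -4.03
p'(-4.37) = -2.75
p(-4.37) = 15.03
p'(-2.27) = -2.75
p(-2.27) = 9.25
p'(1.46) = -2.75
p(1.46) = -1.00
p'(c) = -2.75000000000000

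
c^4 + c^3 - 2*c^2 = c^2*(c - 1)*(c + 2)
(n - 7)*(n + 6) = n^2 - n - 42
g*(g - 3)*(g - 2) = g^3 - 5*g^2 + 6*g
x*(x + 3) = x^2 + 3*x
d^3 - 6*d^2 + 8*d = d*(d - 4)*(d - 2)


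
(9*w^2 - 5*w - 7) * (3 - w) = -9*w^3 + 32*w^2 - 8*w - 21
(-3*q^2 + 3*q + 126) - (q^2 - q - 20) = -4*q^2 + 4*q + 146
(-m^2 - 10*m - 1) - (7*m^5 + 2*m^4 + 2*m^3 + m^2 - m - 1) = -7*m^5 - 2*m^4 - 2*m^3 - 2*m^2 - 9*m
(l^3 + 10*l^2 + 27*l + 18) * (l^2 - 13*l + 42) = l^5 - 3*l^4 - 61*l^3 + 87*l^2 + 900*l + 756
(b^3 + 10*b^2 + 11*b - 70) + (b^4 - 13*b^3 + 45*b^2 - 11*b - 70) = b^4 - 12*b^3 + 55*b^2 - 140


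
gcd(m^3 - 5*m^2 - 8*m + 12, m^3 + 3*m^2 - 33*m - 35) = 1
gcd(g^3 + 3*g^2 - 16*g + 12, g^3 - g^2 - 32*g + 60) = g^2 + 4*g - 12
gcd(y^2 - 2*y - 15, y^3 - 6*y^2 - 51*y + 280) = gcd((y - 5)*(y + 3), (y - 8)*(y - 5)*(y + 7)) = y - 5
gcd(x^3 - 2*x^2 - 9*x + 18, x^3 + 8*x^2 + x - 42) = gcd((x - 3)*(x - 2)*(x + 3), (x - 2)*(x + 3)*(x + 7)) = x^2 + x - 6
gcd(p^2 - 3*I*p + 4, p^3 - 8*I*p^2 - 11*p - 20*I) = p^2 - 3*I*p + 4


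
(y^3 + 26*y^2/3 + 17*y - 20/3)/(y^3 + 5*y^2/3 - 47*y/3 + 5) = (y + 4)/(y - 3)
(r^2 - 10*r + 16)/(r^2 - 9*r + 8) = (r - 2)/(r - 1)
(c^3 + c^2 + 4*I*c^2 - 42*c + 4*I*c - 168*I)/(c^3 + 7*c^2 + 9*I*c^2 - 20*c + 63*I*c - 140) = (c - 6)/(c + 5*I)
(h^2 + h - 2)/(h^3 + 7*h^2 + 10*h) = (h - 1)/(h*(h + 5))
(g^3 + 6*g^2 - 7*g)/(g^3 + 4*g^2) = (g^2 + 6*g - 7)/(g*(g + 4))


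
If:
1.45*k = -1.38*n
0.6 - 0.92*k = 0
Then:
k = 0.65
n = -0.69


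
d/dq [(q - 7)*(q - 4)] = 2*q - 11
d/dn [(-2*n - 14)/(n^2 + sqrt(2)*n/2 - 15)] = 4*(-2*n^2 - sqrt(2)*n + (n + 7)*(4*n + sqrt(2)) + 30)/(2*n^2 + sqrt(2)*n - 30)^2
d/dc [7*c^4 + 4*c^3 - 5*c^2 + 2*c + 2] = 28*c^3 + 12*c^2 - 10*c + 2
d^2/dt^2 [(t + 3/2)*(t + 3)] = 2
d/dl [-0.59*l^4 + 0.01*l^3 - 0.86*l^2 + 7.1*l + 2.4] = -2.36*l^3 + 0.03*l^2 - 1.72*l + 7.1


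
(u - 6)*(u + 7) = u^2 + u - 42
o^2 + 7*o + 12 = (o + 3)*(o + 4)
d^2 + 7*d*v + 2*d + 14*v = (d + 2)*(d + 7*v)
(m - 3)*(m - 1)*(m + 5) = m^3 + m^2 - 17*m + 15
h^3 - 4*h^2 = h^2*(h - 4)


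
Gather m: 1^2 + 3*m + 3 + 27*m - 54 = 30*m - 50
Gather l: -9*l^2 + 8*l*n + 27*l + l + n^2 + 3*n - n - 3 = -9*l^2 + l*(8*n + 28) + n^2 + 2*n - 3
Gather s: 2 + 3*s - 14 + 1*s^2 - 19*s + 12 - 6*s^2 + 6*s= -5*s^2 - 10*s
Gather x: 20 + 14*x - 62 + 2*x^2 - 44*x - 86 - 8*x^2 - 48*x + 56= -6*x^2 - 78*x - 72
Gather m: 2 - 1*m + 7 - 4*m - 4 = 5 - 5*m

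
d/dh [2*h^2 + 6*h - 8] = 4*h + 6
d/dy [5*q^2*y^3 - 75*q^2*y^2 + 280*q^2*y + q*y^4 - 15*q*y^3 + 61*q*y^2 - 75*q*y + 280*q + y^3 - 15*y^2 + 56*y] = 15*q^2*y^2 - 150*q^2*y + 280*q^2 + 4*q*y^3 - 45*q*y^2 + 122*q*y - 75*q + 3*y^2 - 30*y + 56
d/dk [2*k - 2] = 2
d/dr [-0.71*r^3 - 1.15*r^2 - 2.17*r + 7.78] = -2.13*r^2 - 2.3*r - 2.17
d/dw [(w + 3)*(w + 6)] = 2*w + 9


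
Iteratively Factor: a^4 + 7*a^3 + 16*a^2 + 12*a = (a + 2)*(a^3 + 5*a^2 + 6*a) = a*(a + 2)*(a^2 + 5*a + 6) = a*(a + 2)^2*(a + 3)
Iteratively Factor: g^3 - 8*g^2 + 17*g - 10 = (g - 2)*(g^2 - 6*g + 5) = (g - 5)*(g - 2)*(g - 1)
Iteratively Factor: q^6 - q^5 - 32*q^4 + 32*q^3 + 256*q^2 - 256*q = (q)*(q^5 - q^4 - 32*q^3 + 32*q^2 + 256*q - 256) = q*(q - 1)*(q^4 - 32*q^2 + 256) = q*(q - 1)*(q + 4)*(q^3 - 4*q^2 - 16*q + 64) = q*(q - 4)*(q - 1)*(q + 4)*(q^2 - 16) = q*(q - 4)^2*(q - 1)*(q + 4)*(q + 4)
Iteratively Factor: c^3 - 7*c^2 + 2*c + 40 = (c + 2)*(c^2 - 9*c + 20) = (c - 5)*(c + 2)*(c - 4)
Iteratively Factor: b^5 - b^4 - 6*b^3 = (b)*(b^4 - b^3 - 6*b^2) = b^2*(b^3 - b^2 - 6*b) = b^3*(b^2 - b - 6) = b^3*(b - 3)*(b + 2)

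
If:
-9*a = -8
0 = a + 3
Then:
No Solution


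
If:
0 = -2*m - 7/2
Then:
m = -7/4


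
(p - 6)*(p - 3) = p^2 - 9*p + 18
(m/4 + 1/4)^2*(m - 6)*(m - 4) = m^4/16 - m^3/2 + 5*m^2/16 + 19*m/8 + 3/2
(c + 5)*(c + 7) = c^2 + 12*c + 35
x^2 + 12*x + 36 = (x + 6)^2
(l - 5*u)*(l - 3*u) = l^2 - 8*l*u + 15*u^2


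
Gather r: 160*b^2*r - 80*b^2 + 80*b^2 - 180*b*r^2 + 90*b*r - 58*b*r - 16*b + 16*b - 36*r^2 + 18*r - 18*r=r^2*(-180*b - 36) + r*(160*b^2 + 32*b)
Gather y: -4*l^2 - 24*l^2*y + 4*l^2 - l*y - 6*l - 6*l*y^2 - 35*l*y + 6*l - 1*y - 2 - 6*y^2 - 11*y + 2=y^2*(-6*l - 6) + y*(-24*l^2 - 36*l - 12)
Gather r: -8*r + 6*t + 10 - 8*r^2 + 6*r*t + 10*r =-8*r^2 + r*(6*t + 2) + 6*t + 10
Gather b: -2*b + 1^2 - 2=-2*b - 1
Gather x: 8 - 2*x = 8 - 2*x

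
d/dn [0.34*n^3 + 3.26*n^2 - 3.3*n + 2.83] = 1.02*n^2 + 6.52*n - 3.3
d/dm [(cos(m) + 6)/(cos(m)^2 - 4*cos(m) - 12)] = (cos(m)^2 + 12*cos(m) - 12)*sin(m)/(sin(m)^2 + 4*cos(m) + 11)^2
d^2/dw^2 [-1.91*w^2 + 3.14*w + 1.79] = -3.82000000000000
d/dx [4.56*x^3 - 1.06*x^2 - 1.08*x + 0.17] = 13.68*x^2 - 2.12*x - 1.08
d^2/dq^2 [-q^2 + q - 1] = -2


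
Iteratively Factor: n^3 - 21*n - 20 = (n - 5)*(n^2 + 5*n + 4) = (n - 5)*(n + 1)*(n + 4)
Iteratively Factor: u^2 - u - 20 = (u + 4)*(u - 5)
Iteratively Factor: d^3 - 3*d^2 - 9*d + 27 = (d + 3)*(d^2 - 6*d + 9) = (d - 3)*(d + 3)*(d - 3)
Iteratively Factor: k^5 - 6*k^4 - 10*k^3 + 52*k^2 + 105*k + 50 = (k + 2)*(k^4 - 8*k^3 + 6*k^2 + 40*k + 25) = (k + 1)*(k + 2)*(k^3 - 9*k^2 + 15*k + 25) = (k - 5)*(k + 1)*(k + 2)*(k^2 - 4*k - 5) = (k - 5)^2*(k + 1)*(k + 2)*(k + 1)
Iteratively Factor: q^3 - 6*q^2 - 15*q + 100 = (q - 5)*(q^2 - q - 20) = (q - 5)^2*(q + 4)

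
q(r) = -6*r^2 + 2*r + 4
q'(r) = 2 - 12*r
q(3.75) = -72.88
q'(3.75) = -43.00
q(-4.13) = -106.60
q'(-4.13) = 51.56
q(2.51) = -28.78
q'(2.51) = -28.12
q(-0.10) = 3.74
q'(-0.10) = 3.20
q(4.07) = -87.25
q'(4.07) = -46.84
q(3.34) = -56.25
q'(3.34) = -38.08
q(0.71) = 2.40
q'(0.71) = -6.52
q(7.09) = -283.43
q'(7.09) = -83.08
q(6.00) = -200.00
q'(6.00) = -70.00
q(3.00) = -44.00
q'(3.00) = -34.00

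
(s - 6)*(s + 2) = s^2 - 4*s - 12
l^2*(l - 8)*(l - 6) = l^4 - 14*l^3 + 48*l^2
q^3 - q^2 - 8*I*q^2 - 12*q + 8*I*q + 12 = (q - 1)*(q - 6*I)*(q - 2*I)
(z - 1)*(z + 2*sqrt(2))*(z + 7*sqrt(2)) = z^3 - z^2 + 9*sqrt(2)*z^2 - 9*sqrt(2)*z + 28*z - 28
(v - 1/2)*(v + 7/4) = v^2 + 5*v/4 - 7/8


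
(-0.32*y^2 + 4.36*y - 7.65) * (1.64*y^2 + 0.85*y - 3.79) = -0.5248*y^4 + 6.8784*y^3 - 7.6272*y^2 - 23.0269*y + 28.9935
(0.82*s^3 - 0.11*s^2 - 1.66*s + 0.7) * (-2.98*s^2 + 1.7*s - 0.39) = -2.4436*s^5 + 1.7218*s^4 + 4.44*s^3 - 4.8651*s^2 + 1.8374*s - 0.273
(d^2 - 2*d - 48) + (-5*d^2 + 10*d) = -4*d^2 + 8*d - 48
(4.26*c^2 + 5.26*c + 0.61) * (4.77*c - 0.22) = 20.3202*c^3 + 24.153*c^2 + 1.7525*c - 0.1342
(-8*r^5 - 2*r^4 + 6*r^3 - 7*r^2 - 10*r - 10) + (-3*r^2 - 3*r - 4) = -8*r^5 - 2*r^4 + 6*r^3 - 10*r^2 - 13*r - 14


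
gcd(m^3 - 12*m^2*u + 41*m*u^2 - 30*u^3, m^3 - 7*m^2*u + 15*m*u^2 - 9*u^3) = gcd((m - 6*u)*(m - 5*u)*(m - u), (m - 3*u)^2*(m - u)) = -m + u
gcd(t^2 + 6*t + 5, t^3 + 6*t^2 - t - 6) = t + 1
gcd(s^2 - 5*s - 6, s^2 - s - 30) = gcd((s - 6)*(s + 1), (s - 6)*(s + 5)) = s - 6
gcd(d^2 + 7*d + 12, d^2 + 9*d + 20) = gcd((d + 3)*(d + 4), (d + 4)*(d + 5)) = d + 4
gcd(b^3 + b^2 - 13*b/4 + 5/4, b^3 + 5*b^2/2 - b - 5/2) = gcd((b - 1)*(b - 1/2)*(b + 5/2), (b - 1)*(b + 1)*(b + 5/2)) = b^2 + 3*b/2 - 5/2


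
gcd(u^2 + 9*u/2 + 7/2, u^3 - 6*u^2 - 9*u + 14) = 1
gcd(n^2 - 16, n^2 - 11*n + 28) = n - 4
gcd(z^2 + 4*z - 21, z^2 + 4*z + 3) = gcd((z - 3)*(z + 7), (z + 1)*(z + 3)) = 1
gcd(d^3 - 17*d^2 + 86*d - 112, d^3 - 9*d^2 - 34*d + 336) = d^2 - 15*d + 56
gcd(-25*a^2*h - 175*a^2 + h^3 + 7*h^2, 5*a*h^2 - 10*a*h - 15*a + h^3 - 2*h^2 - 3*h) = 5*a + h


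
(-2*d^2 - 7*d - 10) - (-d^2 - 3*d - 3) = -d^2 - 4*d - 7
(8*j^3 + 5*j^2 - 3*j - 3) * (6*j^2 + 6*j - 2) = 48*j^5 + 78*j^4 - 4*j^3 - 46*j^2 - 12*j + 6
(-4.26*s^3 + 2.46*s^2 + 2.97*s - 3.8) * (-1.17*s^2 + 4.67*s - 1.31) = 4.9842*s^5 - 22.7724*s^4 + 13.5939*s^3 + 15.0933*s^2 - 21.6367*s + 4.978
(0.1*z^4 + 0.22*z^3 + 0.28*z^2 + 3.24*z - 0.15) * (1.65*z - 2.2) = 0.165*z^5 + 0.143*z^4 - 0.022*z^3 + 4.73*z^2 - 7.3755*z + 0.33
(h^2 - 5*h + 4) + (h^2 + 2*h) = 2*h^2 - 3*h + 4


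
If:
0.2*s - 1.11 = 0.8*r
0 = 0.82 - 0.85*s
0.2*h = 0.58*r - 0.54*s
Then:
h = -5.93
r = -1.15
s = 0.96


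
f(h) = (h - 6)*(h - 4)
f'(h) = 2*h - 10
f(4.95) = -1.00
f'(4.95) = -0.10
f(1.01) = 14.92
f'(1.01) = -7.98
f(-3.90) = 78.21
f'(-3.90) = -17.80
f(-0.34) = 27.52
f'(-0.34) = -10.68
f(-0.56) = 29.91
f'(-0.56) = -11.12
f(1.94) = 8.36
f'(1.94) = -6.12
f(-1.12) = 36.45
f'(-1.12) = -12.24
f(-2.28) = 52.00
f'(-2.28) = -14.56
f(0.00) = 24.00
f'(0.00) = -10.00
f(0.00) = 24.00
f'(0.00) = -10.00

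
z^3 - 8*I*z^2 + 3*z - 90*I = (z - 6*I)*(z - 5*I)*(z + 3*I)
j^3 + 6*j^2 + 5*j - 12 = (j - 1)*(j + 3)*(j + 4)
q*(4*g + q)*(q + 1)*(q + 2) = 4*g*q^3 + 12*g*q^2 + 8*g*q + q^4 + 3*q^3 + 2*q^2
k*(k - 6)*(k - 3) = k^3 - 9*k^2 + 18*k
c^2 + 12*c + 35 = (c + 5)*(c + 7)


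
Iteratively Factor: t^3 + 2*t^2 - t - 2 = (t - 1)*(t^2 + 3*t + 2) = (t - 1)*(t + 2)*(t + 1)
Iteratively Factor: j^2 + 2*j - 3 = (j + 3)*(j - 1)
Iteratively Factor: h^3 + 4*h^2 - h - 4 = (h - 1)*(h^2 + 5*h + 4) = (h - 1)*(h + 4)*(h + 1)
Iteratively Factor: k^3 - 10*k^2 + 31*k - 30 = (k - 2)*(k^2 - 8*k + 15) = (k - 3)*(k - 2)*(k - 5)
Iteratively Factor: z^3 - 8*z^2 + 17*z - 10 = (z - 5)*(z^2 - 3*z + 2) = (z - 5)*(z - 2)*(z - 1)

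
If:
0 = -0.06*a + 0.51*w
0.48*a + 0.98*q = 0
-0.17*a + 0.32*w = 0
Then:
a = 0.00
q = 0.00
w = 0.00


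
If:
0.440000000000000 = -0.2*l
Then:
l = -2.20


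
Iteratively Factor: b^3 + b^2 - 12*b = (b)*(b^2 + b - 12) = b*(b + 4)*(b - 3)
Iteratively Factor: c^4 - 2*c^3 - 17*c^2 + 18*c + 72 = (c + 3)*(c^3 - 5*c^2 - 2*c + 24) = (c - 3)*(c + 3)*(c^2 - 2*c - 8) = (c - 3)*(c + 2)*(c + 3)*(c - 4)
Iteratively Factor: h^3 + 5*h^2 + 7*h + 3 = (h + 1)*(h^2 + 4*h + 3) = (h + 1)*(h + 3)*(h + 1)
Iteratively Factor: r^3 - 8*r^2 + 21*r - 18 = (r - 3)*(r^2 - 5*r + 6) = (r - 3)*(r - 2)*(r - 3)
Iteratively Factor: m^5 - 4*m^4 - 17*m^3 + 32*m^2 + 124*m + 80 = (m - 4)*(m^4 - 17*m^2 - 36*m - 20) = (m - 4)*(m + 2)*(m^3 - 2*m^2 - 13*m - 10) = (m - 4)*(m + 1)*(m + 2)*(m^2 - 3*m - 10) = (m - 4)*(m + 1)*(m + 2)^2*(m - 5)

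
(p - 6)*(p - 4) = p^2 - 10*p + 24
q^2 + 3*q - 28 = (q - 4)*(q + 7)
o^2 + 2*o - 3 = (o - 1)*(o + 3)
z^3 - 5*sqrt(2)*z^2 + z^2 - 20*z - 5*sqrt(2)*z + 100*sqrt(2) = (z - 4)*(z + 5)*(z - 5*sqrt(2))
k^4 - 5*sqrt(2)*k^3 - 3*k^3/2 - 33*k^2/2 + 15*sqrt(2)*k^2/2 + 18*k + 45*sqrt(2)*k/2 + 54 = (k - 3)*(k + 3/2)*(k - 6*sqrt(2))*(k + sqrt(2))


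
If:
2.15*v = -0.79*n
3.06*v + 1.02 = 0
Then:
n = 0.91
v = -0.33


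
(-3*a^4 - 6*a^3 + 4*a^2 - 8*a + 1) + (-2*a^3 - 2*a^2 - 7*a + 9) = -3*a^4 - 8*a^3 + 2*a^2 - 15*a + 10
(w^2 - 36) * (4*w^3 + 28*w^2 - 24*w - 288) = 4*w^5 + 28*w^4 - 168*w^3 - 1296*w^2 + 864*w + 10368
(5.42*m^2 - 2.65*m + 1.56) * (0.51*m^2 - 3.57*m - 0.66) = 2.7642*m^4 - 20.7009*m^3 + 6.6789*m^2 - 3.8202*m - 1.0296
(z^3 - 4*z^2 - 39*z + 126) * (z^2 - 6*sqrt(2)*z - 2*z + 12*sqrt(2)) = z^5 - 6*sqrt(2)*z^4 - 6*z^4 - 31*z^3 + 36*sqrt(2)*z^3 + 204*z^2 + 186*sqrt(2)*z^2 - 1224*sqrt(2)*z - 252*z + 1512*sqrt(2)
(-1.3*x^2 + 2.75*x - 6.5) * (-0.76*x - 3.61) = 0.988*x^3 + 2.603*x^2 - 4.9875*x + 23.465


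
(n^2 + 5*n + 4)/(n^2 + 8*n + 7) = (n + 4)/(n + 7)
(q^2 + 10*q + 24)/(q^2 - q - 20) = (q + 6)/(q - 5)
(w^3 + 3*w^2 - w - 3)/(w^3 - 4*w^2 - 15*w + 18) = (w + 1)/(w - 6)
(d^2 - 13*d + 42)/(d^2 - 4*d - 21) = (d - 6)/(d + 3)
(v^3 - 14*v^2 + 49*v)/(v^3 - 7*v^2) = (v - 7)/v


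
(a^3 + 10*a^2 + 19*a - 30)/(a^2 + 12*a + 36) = (a^2 + 4*a - 5)/(a + 6)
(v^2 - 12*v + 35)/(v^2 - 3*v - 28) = (v - 5)/(v + 4)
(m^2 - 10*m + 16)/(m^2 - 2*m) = (m - 8)/m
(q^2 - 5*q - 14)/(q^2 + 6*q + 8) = (q - 7)/(q + 4)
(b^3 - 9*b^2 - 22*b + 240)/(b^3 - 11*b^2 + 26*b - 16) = (b^2 - b - 30)/(b^2 - 3*b + 2)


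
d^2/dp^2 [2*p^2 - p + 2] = 4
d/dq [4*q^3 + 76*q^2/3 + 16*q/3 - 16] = 12*q^2 + 152*q/3 + 16/3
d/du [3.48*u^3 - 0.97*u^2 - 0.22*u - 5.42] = 10.44*u^2 - 1.94*u - 0.22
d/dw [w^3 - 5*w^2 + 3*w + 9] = 3*w^2 - 10*w + 3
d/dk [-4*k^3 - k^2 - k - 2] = -12*k^2 - 2*k - 1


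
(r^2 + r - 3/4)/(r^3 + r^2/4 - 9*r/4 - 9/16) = 4*(2*r - 1)/(8*r^2 - 10*r - 3)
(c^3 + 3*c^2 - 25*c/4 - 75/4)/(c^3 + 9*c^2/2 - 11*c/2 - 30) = (c + 5/2)/(c + 4)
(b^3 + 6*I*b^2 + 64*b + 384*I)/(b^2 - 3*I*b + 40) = (b^2 + 14*I*b - 48)/(b + 5*I)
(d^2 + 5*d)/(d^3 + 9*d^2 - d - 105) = d/(d^2 + 4*d - 21)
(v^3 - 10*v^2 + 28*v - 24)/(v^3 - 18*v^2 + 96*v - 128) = (v^2 - 8*v + 12)/(v^2 - 16*v + 64)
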